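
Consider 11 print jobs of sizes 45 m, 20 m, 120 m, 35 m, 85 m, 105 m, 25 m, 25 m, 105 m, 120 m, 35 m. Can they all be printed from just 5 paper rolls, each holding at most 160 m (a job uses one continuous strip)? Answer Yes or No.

A valid assignment using 5 paper rolls:
  roll 1: 120 + 35 = 155
  roll 2: 120 + 35 = 155
  roll 3: 105 + 45 = 150
  roll 4: 105 + 25 + 25 = 155
  roll 5: 85 + 20 = 105
Every load is within 160 m, so 5 paper rolls suffice.

Yes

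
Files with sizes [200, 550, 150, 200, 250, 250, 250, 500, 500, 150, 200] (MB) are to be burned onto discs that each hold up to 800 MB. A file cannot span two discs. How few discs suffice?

Total = 550 + 500 + 500 + 250 + 250 + 250 + 200 + 200 + 200 + 150 + 150 = 3200 MB.
Lower bound: ⌈3200/800⌉ = 4 discs.
A packing using 5 discs:
  disc 1: 550 + 250 = 800
  disc 2: 500 + 250 = 750
  disc 3: 500 + 250 = 750
  disc 4: 200 + 200 + 200 + 150 = 750
  disc 5: 150 = 150
No arrangement into 4 discs stays within capacity, so 5 is optimal.

5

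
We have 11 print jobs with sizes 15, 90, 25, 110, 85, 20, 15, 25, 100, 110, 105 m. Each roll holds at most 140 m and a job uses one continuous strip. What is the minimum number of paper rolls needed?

6

Total = 110 + 110 + 105 + 100 + 90 + 85 + 25 + 25 + 20 + 15 + 15 = 700 m.
Lower bound: ⌈700/140⌉ = 5 paper rolls.
Also, 6 print jobs each exceed 70 m, and no two of those can share a roll, so at least 6 paper rolls are needed.
A packing using 6 paper rolls:
  roll 1: 110 + 25 = 135
  roll 2: 110 + 25 = 135
  roll 3: 105 + 20 + 15 = 140
  roll 4: 100 + 15 = 115
  roll 5: 90 = 90
  roll 6: 85 = 85
This matches the lower bound, so 6 is optimal.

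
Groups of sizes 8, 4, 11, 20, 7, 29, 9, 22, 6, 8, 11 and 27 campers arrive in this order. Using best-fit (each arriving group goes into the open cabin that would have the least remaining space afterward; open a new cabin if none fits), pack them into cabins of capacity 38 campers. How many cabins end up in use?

5

  8 → cabin 1 (new)  [load 8/38]
  4 → cabin 1  [load 12/38]
  11 → cabin 1  [load 23/38]
  20 → cabin 2 (new)  [load 20/38]
  7 → cabin 1  [load 30/38]
  29 → cabin 3 (new)  [load 29/38]
  9 → cabin 3  [load 38/38]
  22 → cabin 4 (new)  [load 22/38]
  6 → cabin 1  [load 36/38]
  8 → cabin 4  [load 30/38]
  11 → cabin 2  [load 31/38]
  27 → cabin 5 (new)  [load 27/38]
5 cabins opened.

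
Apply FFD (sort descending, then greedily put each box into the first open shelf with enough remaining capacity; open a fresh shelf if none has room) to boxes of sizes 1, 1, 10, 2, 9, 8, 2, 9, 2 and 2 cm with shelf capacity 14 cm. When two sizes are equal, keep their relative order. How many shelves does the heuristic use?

Sorted descending: 10, 9, 9, 8, 2, 2, 2, 2, 1, 1.
  10 → shelf 1 (new)  [load 10/14]
  9 → shelf 2 (new)  [load 9/14]
  9 → shelf 3 (new)  [load 9/14]
  8 → shelf 4 (new)  [load 8/14]
  2 → shelf 1  [load 12/14]
  2 → shelf 1  [load 14/14]
  2 → shelf 2  [load 11/14]
  2 → shelf 2  [load 13/14]
  1 → shelf 2  [load 14/14]
  1 → shelf 3  [load 10/14]
4 shelves opened.

4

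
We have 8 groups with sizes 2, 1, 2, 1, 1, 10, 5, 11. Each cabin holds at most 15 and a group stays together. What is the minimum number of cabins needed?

3

Total = 11 + 10 + 5 + 2 + 2 + 1 + 1 + 1 = 33.
Lower bound: ⌈33/15⌉ = 3 cabins.
A packing using 3 cabins:
  cabin 1: 11 + 2 + 2 = 15
  cabin 2: 10 + 5 = 15
  cabin 3: 1 + 1 + 1 = 3
This matches the lower bound, so 3 is optimal.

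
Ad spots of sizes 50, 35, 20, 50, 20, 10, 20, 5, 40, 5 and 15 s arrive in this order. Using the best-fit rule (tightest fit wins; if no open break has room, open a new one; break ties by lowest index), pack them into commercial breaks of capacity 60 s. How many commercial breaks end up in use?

  50 → break 1 (new)  [load 50/60]
  35 → break 2 (new)  [load 35/60]
  20 → break 2  [load 55/60]
  50 → break 3 (new)  [load 50/60]
  20 → break 4 (new)  [load 20/60]
  10 → break 1  [load 60/60]
  20 → break 4  [load 40/60]
  5 → break 2  [load 60/60]
  40 → break 5 (new)  [load 40/60]
  5 → break 3  [load 55/60]
  15 → break 4  [load 55/60]
5 commercial breaks opened.

5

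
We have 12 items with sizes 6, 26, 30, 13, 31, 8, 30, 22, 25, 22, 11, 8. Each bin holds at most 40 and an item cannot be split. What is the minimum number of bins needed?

Total = 31 + 30 + 30 + 26 + 25 + 22 + 22 + 13 + 11 + 8 + 8 + 6 = 232.
Lower bound: ⌈232/40⌉ = 6 bins.
Also, 7 items each exceed 20, and no two of those can share a bin, so at least 7 bins are needed.
A packing using 7 bins:
  bin 1: 31 + 8 = 39
  bin 2: 30 + 8 = 38
  bin 3: 30 + 6 = 36
  bin 4: 26 + 13 = 39
  bin 5: 25 + 11 = 36
  bin 6: 22 = 22
  bin 7: 22 = 22
This matches the lower bound, so 7 is optimal.

7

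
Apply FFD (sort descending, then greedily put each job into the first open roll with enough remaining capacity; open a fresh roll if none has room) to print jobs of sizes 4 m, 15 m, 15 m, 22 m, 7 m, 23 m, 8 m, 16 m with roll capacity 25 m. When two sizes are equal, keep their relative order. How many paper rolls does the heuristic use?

5

Sorted descending: 23, 22, 16, 15, 15, 8, 7, 4.
  23 → roll 1 (new)  [load 23/25]
  22 → roll 2 (new)  [load 22/25]
  16 → roll 3 (new)  [load 16/25]
  15 → roll 4 (new)  [load 15/25]
  15 → roll 5 (new)  [load 15/25]
  8 → roll 3  [load 24/25]
  7 → roll 4  [load 22/25]
  4 → roll 5  [load 19/25]
5 paper rolls opened.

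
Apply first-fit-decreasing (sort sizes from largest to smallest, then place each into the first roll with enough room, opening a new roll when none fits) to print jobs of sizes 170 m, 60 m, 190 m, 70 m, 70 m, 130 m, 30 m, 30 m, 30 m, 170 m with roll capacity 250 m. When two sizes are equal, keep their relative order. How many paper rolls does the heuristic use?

4

Sorted descending: 190, 170, 170, 130, 70, 70, 60, 30, 30, 30.
  190 → roll 1 (new)  [load 190/250]
  170 → roll 2 (new)  [load 170/250]
  170 → roll 3 (new)  [load 170/250]
  130 → roll 4 (new)  [load 130/250]
  70 → roll 2  [load 240/250]
  70 → roll 3  [load 240/250]
  60 → roll 1  [load 250/250]
  30 → roll 4  [load 160/250]
  30 → roll 4  [load 190/250]
  30 → roll 4  [load 220/250]
4 paper rolls opened.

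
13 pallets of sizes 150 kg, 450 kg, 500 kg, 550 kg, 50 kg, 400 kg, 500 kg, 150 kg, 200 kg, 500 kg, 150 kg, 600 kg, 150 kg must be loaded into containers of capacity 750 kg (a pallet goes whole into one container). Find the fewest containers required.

Total = 600 + 550 + 500 + 500 + 500 + 450 + 400 + 200 + 150 + 150 + 150 + 150 + 50 = 4350 kg.
Lower bound: ⌈4350/750⌉ = 6 containers.
Also, 7 pallets each exceed 375 kg, and no two of those can share a container, so at least 7 containers are needed.
A packing using 7 containers:
  container 1: 600 + 150 = 750
  container 2: 550 + 200 = 750
  container 3: 500 + 150 + 50 = 700
  container 4: 500 + 150 = 650
  container 5: 500 + 150 = 650
  container 6: 450 = 450
  container 7: 400 = 400
This matches the lower bound, so 7 is optimal.

7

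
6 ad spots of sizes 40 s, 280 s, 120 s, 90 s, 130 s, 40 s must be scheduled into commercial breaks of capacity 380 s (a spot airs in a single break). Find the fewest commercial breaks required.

Total = 280 + 130 + 120 + 90 + 40 + 40 = 700 s.
Lower bound: ⌈700/380⌉ = 2 commercial breaks.
A packing using 2 commercial breaks:
  break 1: 280 + 90 = 370
  break 2: 130 + 120 + 40 + 40 = 330
This matches the lower bound, so 2 is optimal.

2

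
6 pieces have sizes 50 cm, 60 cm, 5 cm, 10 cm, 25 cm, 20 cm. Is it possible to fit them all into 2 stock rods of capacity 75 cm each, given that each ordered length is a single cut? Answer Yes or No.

No

Total = 170 cm; ⌈170/75⌉ = 3.
At least 3 stock rods are required, but only 2 are allowed.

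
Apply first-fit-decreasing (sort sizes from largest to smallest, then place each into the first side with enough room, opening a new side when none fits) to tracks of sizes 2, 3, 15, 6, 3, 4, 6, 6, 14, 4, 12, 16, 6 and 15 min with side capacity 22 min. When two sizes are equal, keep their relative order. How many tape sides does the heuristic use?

6

Sorted descending: 16, 15, 15, 14, 12, 6, 6, 6, 6, 4, 4, 3, 3, 2.
  16 → side 1 (new)  [load 16/22]
  15 → side 2 (new)  [load 15/22]
  15 → side 3 (new)  [load 15/22]
  14 → side 4 (new)  [load 14/22]
  12 → side 5 (new)  [load 12/22]
  6 → side 1  [load 22/22]
  6 → side 2  [load 21/22]
  6 → side 3  [load 21/22]
  6 → side 4  [load 20/22]
  4 → side 5  [load 16/22]
  4 → side 5  [load 20/22]
  3 → side 6 (new)  [load 3/22]
  3 → side 6  [load 6/22]
  2 → side 4  [load 22/22]
6 tape sides opened.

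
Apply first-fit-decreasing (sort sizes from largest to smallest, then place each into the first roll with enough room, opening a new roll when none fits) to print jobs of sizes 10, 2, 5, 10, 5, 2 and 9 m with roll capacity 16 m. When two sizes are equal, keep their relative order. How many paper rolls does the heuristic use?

3

Sorted descending: 10, 10, 9, 5, 5, 2, 2.
  10 → roll 1 (new)  [load 10/16]
  10 → roll 2 (new)  [load 10/16]
  9 → roll 3 (new)  [load 9/16]
  5 → roll 1  [load 15/16]
  5 → roll 2  [load 15/16]
  2 → roll 3  [load 11/16]
  2 → roll 3  [load 13/16]
3 paper rolls opened.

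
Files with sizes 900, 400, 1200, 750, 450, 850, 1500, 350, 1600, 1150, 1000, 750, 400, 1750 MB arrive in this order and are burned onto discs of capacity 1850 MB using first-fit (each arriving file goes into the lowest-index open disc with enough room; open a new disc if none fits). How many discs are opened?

8

  900 → disc 1 (new)  [load 900/1850]
  400 → disc 1  [load 1300/1850]
  1200 → disc 2 (new)  [load 1200/1850]
  750 → disc 3 (new)  [load 750/1850]
  450 → disc 1  [load 1750/1850]
  850 → disc 3  [load 1600/1850]
  1500 → disc 4 (new)  [load 1500/1850]
  350 → disc 2  [load 1550/1850]
  1600 → disc 5 (new)  [load 1600/1850]
  1150 → disc 6 (new)  [load 1150/1850]
  1000 → disc 7 (new)  [load 1000/1850]
  750 → disc 7  [load 1750/1850]
  400 → disc 6  [load 1550/1850]
  1750 → disc 8 (new)  [load 1750/1850]
8 discs opened.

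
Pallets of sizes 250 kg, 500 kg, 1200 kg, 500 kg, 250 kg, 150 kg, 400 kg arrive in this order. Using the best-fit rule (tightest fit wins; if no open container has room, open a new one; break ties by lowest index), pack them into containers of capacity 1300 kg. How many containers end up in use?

  250 → container 1 (new)  [load 250/1300]
  500 → container 1  [load 750/1300]
  1200 → container 2 (new)  [load 1200/1300]
  500 → container 1  [load 1250/1300]
  250 → container 3 (new)  [load 250/1300]
  150 → container 3  [load 400/1300]
  400 → container 3  [load 800/1300]
3 containers opened.

3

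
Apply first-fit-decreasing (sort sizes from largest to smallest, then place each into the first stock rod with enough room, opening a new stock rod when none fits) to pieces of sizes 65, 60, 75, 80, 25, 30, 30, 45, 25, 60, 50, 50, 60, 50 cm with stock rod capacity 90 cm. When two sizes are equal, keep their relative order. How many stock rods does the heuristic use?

10

Sorted descending: 80, 75, 65, 60, 60, 60, 50, 50, 50, 45, 30, 30, 25, 25.
  80 → stock rod 1 (new)  [load 80/90]
  75 → stock rod 2 (new)  [load 75/90]
  65 → stock rod 3 (new)  [load 65/90]
  60 → stock rod 4 (new)  [load 60/90]
  60 → stock rod 5 (new)  [load 60/90]
  60 → stock rod 6 (new)  [load 60/90]
  50 → stock rod 7 (new)  [load 50/90]
  50 → stock rod 8 (new)  [load 50/90]
  50 → stock rod 9 (new)  [load 50/90]
  45 → stock rod 10 (new)  [load 45/90]
  30 → stock rod 4  [load 90/90]
  30 → stock rod 5  [load 90/90]
  25 → stock rod 3  [load 90/90]
  25 → stock rod 6  [load 85/90]
10 stock rods opened.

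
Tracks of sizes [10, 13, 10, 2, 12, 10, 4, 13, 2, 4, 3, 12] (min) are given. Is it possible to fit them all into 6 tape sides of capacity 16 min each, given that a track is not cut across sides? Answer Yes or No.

Total = 95 min; ⌈95/16⌉ = 6.
7 tracks each exceed half the capacity and cannot share a side, forcing at least 7 tape sides.
At least 7 tape sides are required, but only 6 are allowed.

No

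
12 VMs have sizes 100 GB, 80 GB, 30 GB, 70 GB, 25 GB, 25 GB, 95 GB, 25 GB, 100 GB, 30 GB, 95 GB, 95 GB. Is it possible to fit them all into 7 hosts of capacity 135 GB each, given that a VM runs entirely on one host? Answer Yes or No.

Yes

A valid assignment using 7 hosts:
  host 1: 100 + 30 = 130
  host 2: 100 + 30 = 130
  host 3: 95 + 25 = 120
  host 4: 95 + 25 = 120
  host 5: 95 + 25 = 120
  host 6: 80 = 80
  host 7: 70 = 70
Every load is within 135 GB, so 7 hosts suffice.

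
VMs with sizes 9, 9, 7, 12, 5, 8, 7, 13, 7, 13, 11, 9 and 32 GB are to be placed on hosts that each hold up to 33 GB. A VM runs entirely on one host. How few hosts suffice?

Total = 32 + 13 + 13 + 12 + 11 + 9 + 9 + 9 + 8 + 7 + 7 + 7 + 5 = 142 GB.
Lower bound: ⌈142/33⌉ = 5 hosts.
A packing using 5 hosts:
  host 1: 32 = 32
  host 2: 13 + 13 + 7 = 33
  host 3: 12 + 11 + 9 = 32
  host 4: 9 + 9 + 8 + 7 = 33
  host 5: 7 + 5 = 12
This matches the lower bound, so 5 is optimal.

5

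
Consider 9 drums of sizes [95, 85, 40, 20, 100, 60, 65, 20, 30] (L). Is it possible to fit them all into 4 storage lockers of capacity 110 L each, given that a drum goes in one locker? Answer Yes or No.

No

Total = 515 L; ⌈515/110⌉ = 5.
At least 5 storage lockers are required, but only 4 are allowed.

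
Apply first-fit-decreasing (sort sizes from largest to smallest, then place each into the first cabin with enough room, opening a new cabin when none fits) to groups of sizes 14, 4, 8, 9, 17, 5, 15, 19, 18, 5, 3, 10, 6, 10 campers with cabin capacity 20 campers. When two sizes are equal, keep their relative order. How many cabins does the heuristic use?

8

Sorted descending: 19, 18, 17, 15, 14, 10, 10, 9, 8, 6, 5, 5, 4, 3.
  19 → cabin 1 (new)  [load 19/20]
  18 → cabin 2 (new)  [load 18/20]
  17 → cabin 3 (new)  [load 17/20]
  15 → cabin 4 (new)  [load 15/20]
  14 → cabin 5 (new)  [load 14/20]
  10 → cabin 6 (new)  [load 10/20]
  10 → cabin 6  [load 20/20]
  9 → cabin 7 (new)  [load 9/20]
  8 → cabin 7  [load 17/20]
  6 → cabin 5  [load 20/20]
  5 → cabin 4  [load 20/20]
  5 → cabin 8 (new)  [load 5/20]
  4 → cabin 8  [load 9/20]
  3 → cabin 3  [load 20/20]
8 cabins opened.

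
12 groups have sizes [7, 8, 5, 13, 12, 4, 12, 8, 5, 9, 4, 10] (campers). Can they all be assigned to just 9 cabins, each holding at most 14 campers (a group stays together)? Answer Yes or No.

A valid assignment using 8 cabins:
  cabin 1: 13 = 13
  cabin 2: 12 = 12
  cabin 3: 12 = 12
  cabin 4: 10 + 4 = 14
  cabin 5: 9 + 5 = 14
  cabin 6: 8 + 5 = 13
  cabin 7: 8 + 4 = 12
  cabin 8: 7 = 7
That uses only 8 ≤ 9, so 9 cabins are enough.

Yes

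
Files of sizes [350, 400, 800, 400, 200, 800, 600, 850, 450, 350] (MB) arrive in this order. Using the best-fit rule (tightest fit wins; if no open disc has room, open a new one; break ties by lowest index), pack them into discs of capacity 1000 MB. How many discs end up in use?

6

  350 → disc 1 (new)  [load 350/1000]
  400 → disc 1  [load 750/1000]
  800 → disc 2 (new)  [load 800/1000]
  400 → disc 3 (new)  [load 400/1000]
  200 → disc 2  [load 1000/1000]
  800 → disc 4 (new)  [load 800/1000]
  600 → disc 3  [load 1000/1000]
  850 → disc 5 (new)  [load 850/1000]
  450 → disc 6 (new)  [load 450/1000]
  350 → disc 6  [load 800/1000]
6 discs opened.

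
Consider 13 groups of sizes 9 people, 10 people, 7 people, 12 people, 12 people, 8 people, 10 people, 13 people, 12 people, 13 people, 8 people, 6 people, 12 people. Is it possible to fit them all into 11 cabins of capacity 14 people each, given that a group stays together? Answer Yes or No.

No

Total = 132 people; ⌈132/14⌉ = 10.
11 groups each exceed half the capacity and cannot share a cabin, forcing at least 11 cabins.
The bound of 11 does not rule out 11, but exhaustive search shows no assignment into 11 cabins of capacity 14 people exists — the minimum is 12.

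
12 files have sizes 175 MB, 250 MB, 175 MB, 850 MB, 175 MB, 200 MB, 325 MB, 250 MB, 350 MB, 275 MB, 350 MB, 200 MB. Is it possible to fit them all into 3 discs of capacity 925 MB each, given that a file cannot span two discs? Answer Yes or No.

No

Total = 3575 MB; ⌈3575/925⌉ = 4.
At least 4 discs are required, but only 3 are allowed.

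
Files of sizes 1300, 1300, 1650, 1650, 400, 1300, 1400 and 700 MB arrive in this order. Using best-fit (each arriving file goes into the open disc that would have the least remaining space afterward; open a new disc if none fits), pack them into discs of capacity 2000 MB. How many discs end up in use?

  1300 → disc 1 (new)  [load 1300/2000]
  1300 → disc 2 (new)  [load 1300/2000]
  1650 → disc 3 (new)  [load 1650/2000]
  1650 → disc 4 (new)  [load 1650/2000]
  400 → disc 1  [load 1700/2000]
  1300 → disc 5 (new)  [load 1300/2000]
  1400 → disc 6 (new)  [load 1400/2000]
  700 → disc 2  [load 2000/2000]
6 discs opened.

6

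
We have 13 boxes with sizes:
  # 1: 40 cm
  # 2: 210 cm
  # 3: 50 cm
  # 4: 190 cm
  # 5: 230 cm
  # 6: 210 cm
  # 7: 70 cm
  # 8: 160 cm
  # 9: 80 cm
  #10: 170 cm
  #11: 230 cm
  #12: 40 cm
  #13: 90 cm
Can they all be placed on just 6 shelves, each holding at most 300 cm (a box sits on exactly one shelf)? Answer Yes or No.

Total = 1770 cm; ⌈1770/300⌉ = 6.
7 boxes each exceed half the capacity and cannot share a shelf, forcing at least 7 shelves.
At least 7 shelves are required, but only 6 are allowed.

No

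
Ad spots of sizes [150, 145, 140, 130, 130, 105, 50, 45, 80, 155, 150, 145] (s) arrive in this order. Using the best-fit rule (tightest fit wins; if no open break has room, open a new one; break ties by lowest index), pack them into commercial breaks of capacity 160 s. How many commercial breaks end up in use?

  150 → break 1 (new)  [load 150/160]
  145 → break 2 (new)  [load 145/160]
  140 → break 3 (new)  [load 140/160]
  130 → break 4 (new)  [load 130/160]
  130 → break 5 (new)  [load 130/160]
  105 → break 6 (new)  [load 105/160]
  50 → break 6  [load 155/160]
  45 → break 7 (new)  [load 45/160]
  80 → break 7  [load 125/160]
  155 → break 8 (new)  [load 155/160]
  150 → break 9 (new)  [load 150/160]
  145 → break 10 (new)  [load 145/160]
10 commercial breaks opened.

10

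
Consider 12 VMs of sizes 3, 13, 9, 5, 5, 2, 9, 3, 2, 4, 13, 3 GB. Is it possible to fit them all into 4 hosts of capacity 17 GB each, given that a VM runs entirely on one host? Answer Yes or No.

Total = 71 GB; ⌈71/17⌉ = 5.
At least 5 hosts are required, but only 4 are allowed.

No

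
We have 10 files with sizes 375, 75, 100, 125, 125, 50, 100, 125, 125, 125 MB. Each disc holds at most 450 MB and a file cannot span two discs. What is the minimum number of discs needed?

3

Total = 375 + 125 + 125 + 125 + 125 + 125 + 100 + 100 + 75 + 50 = 1325 MB.
Lower bound: ⌈1325/450⌉ = 3 discs.
A packing using 3 discs:
  disc 1: 375 + 75 = 450
  disc 2: 125 + 125 + 125 + 50 = 425
  disc 3: 125 + 125 + 100 + 100 = 450
This matches the lower bound, so 3 is optimal.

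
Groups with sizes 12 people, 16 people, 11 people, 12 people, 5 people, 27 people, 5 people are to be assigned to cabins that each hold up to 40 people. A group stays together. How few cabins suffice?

Total = 27 + 16 + 12 + 12 + 11 + 5 + 5 = 88 people.
Lower bound: ⌈88/40⌉ = 3 cabins.
A packing using 3 cabins:
  cabin 1: 27 + 12 = 39
  cabin 2: 16 + 12 + 11 = 39
  cabin 3: 5 + 5 = 10
This matches the lower bound, so 3 is optimal.

3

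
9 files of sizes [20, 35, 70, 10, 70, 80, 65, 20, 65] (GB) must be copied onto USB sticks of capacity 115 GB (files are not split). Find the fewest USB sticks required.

5

Total = 80 + 70 + 70 + 65 + 65 + 35 + 20 + 20 + 10 = 435 GB.
Lower bound: ⌈435/115⌉ = 4 USB sticks.
Also, 5 files each exceed 115/2 GB, and no two of those can share a USB stick, so at least 5 USB sticks are needed.
A packing using 5 USB sticks:
  USB stick 1: 80 + 35 = 115
  USB stick 2: 70 + 20 + 20 = 110
  USB stick 3: 70 + 10 = 80
  USB stick 4: 65 = 65
  USB stick 5: 65 = 65
This matches the lower bound, so 5 is optimal.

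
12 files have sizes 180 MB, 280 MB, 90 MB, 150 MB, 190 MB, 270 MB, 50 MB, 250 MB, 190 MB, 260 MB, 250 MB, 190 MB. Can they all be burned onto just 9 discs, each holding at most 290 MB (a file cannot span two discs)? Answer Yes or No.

No

Total = 2350 MB; ⌈2350/290⌉ = 9.
10 files each exceed half the capacity and cannot share a disc, forcing at least 10 discs.
At least 10 discs are required, but only 9 are allowed.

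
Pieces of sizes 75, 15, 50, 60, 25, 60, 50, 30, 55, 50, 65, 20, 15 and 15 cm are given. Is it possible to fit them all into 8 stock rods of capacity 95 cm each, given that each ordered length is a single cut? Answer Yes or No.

A valid assignment using 8 stock rods:
  stock rod 1: 75 + 20 = 95
  stock rod 2: 65 + 30 = 95
  stock rod 3: 60 + 25 = 85
  stock rod 4: 60 + 15 + 15 = 90
  stock rod 5: 55 + 15 = 70
  stock rod 6: 50 = 50
  stock rod 7: 50 = 50
  stock rod 8: 50 = 50
Every load is within 95 cm, so 8 stock rods suffice.

Yes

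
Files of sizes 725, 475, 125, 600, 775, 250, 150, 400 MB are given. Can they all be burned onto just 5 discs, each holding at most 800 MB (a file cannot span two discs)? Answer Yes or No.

A valid assignment using 5 discs:
  disc 1: 775 = 775
  disc 2: 725 = 725
  disc 3: 600 + 150 = 750
  disc 4: 475 + 250 = 725
  disc 5: 400 + 125 = 525
Every load is within 800 MB, so 5 discs suffice.

Yes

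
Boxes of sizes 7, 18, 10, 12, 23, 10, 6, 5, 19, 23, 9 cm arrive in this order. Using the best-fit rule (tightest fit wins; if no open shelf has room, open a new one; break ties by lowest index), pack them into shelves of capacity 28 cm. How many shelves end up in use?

6

  7 → shelf 1 (new)  [load 7/28]
  18 → shelf 1  [load 25/28]
  10 → shelf 2 (new)  [load 10/28]
  12 → shelf 2  [load 22/28]
  23 → shelf 3 (new)  [load 23/28]
  10 → shelf 4 (new)  [load 10/28]
  6 → shelf 2  [load 28/28]
  5 → shelf 3  [load 28/28]
  19 → shelf 5 (new)  [load 19/28]
  23 → shelf 6 (new)  [load 23/28]
  9 → shelf 5  [load 28/28]
6 shelves opened.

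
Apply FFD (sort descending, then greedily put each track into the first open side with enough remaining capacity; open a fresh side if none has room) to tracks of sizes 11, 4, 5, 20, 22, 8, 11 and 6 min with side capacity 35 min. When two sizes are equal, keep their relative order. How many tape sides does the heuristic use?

Sorted descending: 22, 20, 11, 11, 8, 6, 5, 4.
  22 → side 1 (new)  [load 22/35]
  20 → side 2 (new)  [load 20/35]
  11 → side 1  [load 33/35]
  11 → side 2  [load 31/35]
  8 → side 3 (new)  [load 8/35]
  6 → side 3  [load 14/35]
  5 → side 3  [load 19/35]
  4 → side 2  [load 35/35]
3 tape sides opened.

3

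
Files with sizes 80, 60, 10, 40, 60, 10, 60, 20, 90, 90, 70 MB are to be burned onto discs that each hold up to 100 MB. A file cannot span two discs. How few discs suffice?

Total = 90 + 90 + 80 + 70 + 60 + 60 + 60 + 40 + 20 + 10 + 10 = 590 MB.
Lower bound: ⌈590/100⌉ = 6 discs.
Also, 7 files each exceed 50 MB, and no two of those can share a disc, so at least 7 discs are needed.
A packing using 7 discs:
  disc 1: 90 + 10 = 100
  disc 2: 90 + 10 = 100
  disc 3: 80 + 20 = 100
  disc 4: 70 = 70
  disc 5: 60 + 40 = 100
  disc 6: 60 = 60
  disc 7: 60 = 60
This matches the lower bound, so 7 is optimal.

7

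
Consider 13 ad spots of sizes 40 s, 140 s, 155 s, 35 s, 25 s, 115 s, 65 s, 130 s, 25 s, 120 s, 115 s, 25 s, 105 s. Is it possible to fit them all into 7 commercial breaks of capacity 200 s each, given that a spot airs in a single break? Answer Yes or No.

Yes

A valid assignment using 7 commercial breaks:
  break 1: 155 + 40 = 195
  break 2: 140 + 35 + 25 = 200
  break 3: 130 + 65 = 195
  break 4: 120 + 25 + 25 = 170
  break 5: 115 = 115
  break 6: 115 = 115
  break 7: 105 = 105
Every load is within 200 s, so 7 commercial breaks suffice.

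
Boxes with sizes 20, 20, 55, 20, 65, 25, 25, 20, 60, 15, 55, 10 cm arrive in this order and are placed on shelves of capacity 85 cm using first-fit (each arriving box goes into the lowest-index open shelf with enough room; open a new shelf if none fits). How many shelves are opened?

5

  20 → shelf 1 (new)  [load 20/85]
  20 → shelf 1  [load 40/85]
  55 → shelf 2 (new)  [load 55/85]
  20 → shelf 1  [load 60/85]
  65 → shelf 3 (new)  [load 65/85]
  25 → shelf 1  [load 85/85]
  25 → shelf 2  [load 80/85]
  20 → shelf 3  [load 85/85]
  60 → shelf 4 (new)  [load 60/85]
  15 → shelf 4  [load 75/85]
  55 → shelf 5 (new)  [load 55/85]
  10 → shelf 4  [load 85/85]
5 shelves opened.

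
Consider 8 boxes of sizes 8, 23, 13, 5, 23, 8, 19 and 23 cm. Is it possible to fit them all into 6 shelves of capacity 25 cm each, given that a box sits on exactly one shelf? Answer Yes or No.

A valid assignment using 6 shelves:
  shelf 1: 23 = 23
  shelf 2: 23 = 23
  shelf 3: 23 = 23
  shelf 4: 19 + 5 = 24
  shelf 5: 13 + 8 = 21
  shelf 6: 8 = 8
Every load is within 25 cm, so 6 shelves suffice.

Yes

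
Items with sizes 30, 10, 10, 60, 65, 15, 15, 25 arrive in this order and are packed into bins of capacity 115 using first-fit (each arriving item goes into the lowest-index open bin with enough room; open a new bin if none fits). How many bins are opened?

3

  30 → bin 1 (new)  [load 30/115]
  10 → bin 1  [load 40/115]
  10 → bin 1  [load 50/115]
  60 → bin 1  [load 110/115]
  65 → bin 2 (new)  [load 65/115]
  15 → bin 2  [load 80/115]
  15 → bin 2  [load 95/115]
  25 → bin 3 (new)  [load 25/115]
3 bins opened.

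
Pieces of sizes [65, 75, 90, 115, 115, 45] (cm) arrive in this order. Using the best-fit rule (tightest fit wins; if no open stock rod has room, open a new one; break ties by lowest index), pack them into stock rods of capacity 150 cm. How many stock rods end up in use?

4

  65 → stock rod 1 (new)  [load 65/150]
  75 → stock rod 1  [load 140/150]
  90 → stock rod 2 (new)  [load 90/150]
  115 → stock rod 3 (new)  [load 115/150]
  115 → stock rod 4 (new)  [load 115/150]
  45 → stock rod 2  [load 135/150]
4 stock rods opened.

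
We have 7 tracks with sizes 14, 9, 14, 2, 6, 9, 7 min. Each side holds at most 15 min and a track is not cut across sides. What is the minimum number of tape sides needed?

Total = 14 + 14 + 9 + 9 + 7 + 6 + 2 = 61 min.
Lower bound: ⌈61/15⌉ = 5 tape sides.
A packing using 5 tape sides:
  side 1: 14 = 14
  side 2: 14 = 14
  side 3: 9 + 6 = 15
  side 4: 9 + 2 = 11
  side 5: 7 = 7
This matches the lower bound, so 5 is optimal.

5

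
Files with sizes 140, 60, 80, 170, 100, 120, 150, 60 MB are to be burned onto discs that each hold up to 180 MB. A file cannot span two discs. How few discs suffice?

6

Total = 170 + 150 + 140 + 120 + 100 + 80 + 60 + 60 = 880 MB.
Lower bound: ⌈880/180⌉ = 5 discs.
A packing using 6 discs:
  disc 1: 170 = 170
  disc 2: 150 = 150
  disc 3: 140 = 140
  disc 4: 120 + 60 = 180
  disc 5: 100 + 80 = 180
  disc 6: 60 = 60
No arrangement into 5 discs stays within capacity, so 6 is optimal.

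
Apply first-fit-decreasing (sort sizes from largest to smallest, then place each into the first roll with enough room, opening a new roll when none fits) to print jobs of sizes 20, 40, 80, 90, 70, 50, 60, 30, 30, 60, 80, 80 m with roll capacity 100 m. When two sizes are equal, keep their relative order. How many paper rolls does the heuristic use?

8

Sorted descending: 90, 80, 80, 80, 70, 60, 60, 50, 40, 30, 30, 20.
  90 → roll 1 (new)  [load 90/100]
  80 → roll 2 (new)  [load 80/100]
  80 → roll 3 (new)  [load 80/100]
  80 → roll 4 (new)  [load 80/100]
  70 → roll 5 (new)  [load 70/100]
  60 → roll 6 (new)  [load 60/100]
  60 → roll 7 (new)  [load 60/100]
  50 → roll 8 (new)  [load 50/100]
  40 → roll 6  [load 100/100]
  30 → roll 5  [load 100/100]
  30 → roll 7  [load 90/100]
  20 → roll 2  [load 100/100]
8 paper rolls opened.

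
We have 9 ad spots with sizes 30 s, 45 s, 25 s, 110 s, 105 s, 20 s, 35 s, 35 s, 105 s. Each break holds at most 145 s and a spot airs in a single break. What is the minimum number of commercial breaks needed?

4

Total = 110 + 105 + 105 + 45 + 35 + 35 + 30 + 25 + 20 = 510 s.
Lower bound: ⌈510/145⌉ = 4 commercial breaks.
A packing using 4 commercial breaks:
  break 1: 110 + 35 = 145
  break 2: 105 + 35 = 140
  break 3: 105 + 30 = 135
  break 4: 45 + 25 + 20 = 90
This matches the lower bound, so 4 is optimal.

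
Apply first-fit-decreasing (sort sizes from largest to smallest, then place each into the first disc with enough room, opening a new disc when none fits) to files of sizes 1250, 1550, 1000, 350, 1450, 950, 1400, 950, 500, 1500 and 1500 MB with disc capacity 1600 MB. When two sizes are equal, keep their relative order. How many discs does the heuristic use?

Sorted descending: 1550, 1500, 1500, 1450, 1400, 1250, 1000, 950, 950, 500, 350.
  1550 → disc 1 (new)  [load 1550/1600]
  1500 → disc 2 (new)  [load 1500/1600]
  1500 → disc 3 (new)  [load 1500/1600]
  1450 → disc 4 (new)  [load 1450/1600]
  1400 → disc 5 (new)  [load 1400/1600]
  1250 → disc 6 (new)  [load 1250/1600]
  1000 → disc 7 (new)  [load 1000/1600]
  950 → disc 8 (new)  [load 950/1600]
  950 → disc 9 (new)  [load 950/1600]
  500 → disc 7  [load 1500/1600]
  350 → disc 6  [load 1600/1600]
9 discs opened.

9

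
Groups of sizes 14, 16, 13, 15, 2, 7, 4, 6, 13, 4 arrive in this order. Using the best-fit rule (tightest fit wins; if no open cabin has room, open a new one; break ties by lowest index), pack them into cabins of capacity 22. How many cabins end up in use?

5

  14 → cabin 1 (new)  [load 14/22]
  16 → cabin 2 (new)  [load 16/22]
  13 → cabin 3 (new)  [load 13/22]
  15 → cabin 4 (new)  [load 15/22]
  2 → cabin 2  [load 18/22]
  7 → cabin 4  [load 22/22]
  4 → cabin 2  [load 22/22]
  6 → cabin 1  [load 20/22]
  13 → cabin 5 (new)  [load 13/22]
  4 → cabin 3  [load 17/22]
5 cabins opened.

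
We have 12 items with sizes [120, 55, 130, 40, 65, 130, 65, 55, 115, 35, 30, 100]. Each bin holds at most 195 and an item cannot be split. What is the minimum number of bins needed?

Total = 130 + 130 + 120 + 115 + 100 + 65 + 65 + 55 + 55 + 40 + 35 + 30 = 940.
Lower bound: ⌈940/195⌉ = 5 bins.
A packing using 5 bins:
  bin 1: 130 + 65 = 195
  bin 2: 130 + 65 = 195
  bin 3: 120 + 55 = 175
  bin 4: 115 + 40 + 35 = 190
  bin 5: 100 + 55 + 30 = 185
This matches the lower bound, so 5 is optimal.

5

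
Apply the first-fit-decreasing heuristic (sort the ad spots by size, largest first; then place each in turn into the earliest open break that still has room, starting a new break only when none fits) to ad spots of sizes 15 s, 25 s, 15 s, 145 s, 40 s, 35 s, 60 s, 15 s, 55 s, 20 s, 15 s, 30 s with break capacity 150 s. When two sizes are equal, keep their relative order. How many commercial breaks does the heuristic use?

4

Sorted descending: 145, 60, 55, 40, 35, 30, 25, 20, 15, 15, 15, 15.
  145 → break 1 (new)  [load 145/150]
  60 → break 2 (new)  [load 60/150]
  55 → break 2  [load 115/150]
  40 → break 3 (new)  [load 40/150]
  35 → break 2  [load 150/150]
  30 → break 3  [load 70/150]
  25 → break 3  [load 95/150]
  20 → break 3  [load 115/150]
  15 → break 3  [load 130/150]
  15 → break 3  [load 145/150]
  15 → break 4 (new)  [load 15/150]
  15 → break 4  [load 30/150]
4 commercial breaks opened.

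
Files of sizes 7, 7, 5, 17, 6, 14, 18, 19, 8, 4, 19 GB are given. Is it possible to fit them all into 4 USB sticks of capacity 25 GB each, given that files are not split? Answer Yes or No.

No

Total = 124 GB; ⌈124/25⌉ = 5.
At least 5 USB sticks are required, but only 4 are allowed.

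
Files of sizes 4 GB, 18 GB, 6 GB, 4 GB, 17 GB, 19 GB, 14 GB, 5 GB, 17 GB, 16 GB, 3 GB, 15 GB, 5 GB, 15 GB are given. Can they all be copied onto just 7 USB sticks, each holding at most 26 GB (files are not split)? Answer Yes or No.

No

Total = 158 GB; ⌈158/26⌉ = 7.
8 files each exceed half the capacity and cannot share a USB stick, forcing at least 8 USB sticks.
At least 8 USB sticks are required, but only 7 are allowed.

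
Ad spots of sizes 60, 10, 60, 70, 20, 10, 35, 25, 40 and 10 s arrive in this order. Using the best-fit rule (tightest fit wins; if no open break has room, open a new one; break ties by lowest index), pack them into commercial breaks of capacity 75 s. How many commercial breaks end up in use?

5

  60 → break 1 (new)  [load 60/75]
  10 → break 1  [load 70/75]
  60 → break 2 (new)  [load 60/75]
  70 → break 3 (new)  [load 70/75]
  20 → break 4 (new)  [load 20/75]
  10 → break 2  [load 70/75]
  35 → break 4  [load 55/75]
  25 → break 5 (new)  [load 25/75]
  40 → break 5  [load 65/75]
  10 → break 5  [load 75/75]
5 commercial breaks opened.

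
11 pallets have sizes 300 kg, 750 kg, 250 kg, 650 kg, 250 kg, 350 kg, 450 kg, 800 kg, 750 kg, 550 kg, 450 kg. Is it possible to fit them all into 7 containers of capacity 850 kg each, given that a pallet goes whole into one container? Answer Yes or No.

Total = 5550 kg; ⌈5550/850⌉ = 7.
The bound of 7 does not rule out 7, but exhaustive search shows no assignment into 7 containers of capacity 850 kg exists — the minimum is 8.

No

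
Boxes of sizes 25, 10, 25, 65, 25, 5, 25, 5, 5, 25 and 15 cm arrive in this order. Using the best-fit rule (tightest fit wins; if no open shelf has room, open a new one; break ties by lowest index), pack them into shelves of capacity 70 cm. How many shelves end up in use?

  25 → shelf 1 (new)  [load 25/70]
  10 → shelf 1  [load 35/70]
  25 → shelf 1  [load 60/70]
  65 → shelf 2 (new)  [load 65/70]
  25 → shelf 3 (new)  [load 25/70]
  5 → shelf 2  [load 70/70]
  25 → shelf 3  [load 50/70]
  5 → shelf 1  [load 65/70]
  5 → shelf 1  [load 70/70]
  25 → shelf 4 (new)  [load 25/70]
  15 → shelf 3  [load 65/70]
4 shelves opened.

4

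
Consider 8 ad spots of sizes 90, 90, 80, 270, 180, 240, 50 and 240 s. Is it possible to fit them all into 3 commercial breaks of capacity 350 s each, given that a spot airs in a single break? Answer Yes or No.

Total = 1240 s; ⌈1240/350⌉ = 4.
At least 4 commercial breaks are required, but only 3 are allowed.

No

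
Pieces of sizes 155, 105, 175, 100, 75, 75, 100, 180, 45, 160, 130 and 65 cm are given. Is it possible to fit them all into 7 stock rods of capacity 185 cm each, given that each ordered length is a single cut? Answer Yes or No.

No

Total = 1365 cm; ⌈1365/185⌉ = 8.
At least 8 stock rods are required, but only 7 are allowed.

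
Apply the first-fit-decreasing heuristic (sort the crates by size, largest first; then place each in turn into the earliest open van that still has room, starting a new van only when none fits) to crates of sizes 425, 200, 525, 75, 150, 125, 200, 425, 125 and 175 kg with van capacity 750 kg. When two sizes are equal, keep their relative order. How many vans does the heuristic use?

4

Sorted descending: 525, 425, 425, 200, 200, 175, 150, 125, 125, 75.
  525 → van 1 (new)  [load 525/750]
  425 → van 2 (new)  [load 425/750]
  425 → van 3 (new)  [load 425/750]
  200 → van 1  [load 725/750]
  200 → van 2  [load 625/750]
  175 → van 3  [load 600/750]
  150 → van 3  [load 750/750]
  125 → van 2  [load 750/750]
  125 → van 4 (new)  [load 125/750]
  75 → van 4  [load 200/750]
4 vans opened.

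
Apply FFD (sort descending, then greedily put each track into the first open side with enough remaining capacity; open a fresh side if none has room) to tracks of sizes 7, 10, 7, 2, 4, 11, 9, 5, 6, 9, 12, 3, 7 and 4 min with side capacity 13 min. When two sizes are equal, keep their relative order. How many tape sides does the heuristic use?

8

Sorted descending: 12, 11, 10, 9, 9, 7, 7, 7, 6, 5, 4, 4, 3, 2.
  12 → side 1 (new)  [load 12/13]
  11 → side 2 (new)  [load 11/13]
  10 → side 3 (new)  [load 10/13]
  9 → side 4 (new)  [load 9/13]
  9 → side 5 (new)  [load 9/13]
  7 → side 6 (new)  [load 7/13]
  7 → side 7 (new)  [load 7/13]
  7 → side 8 (new)  [load 7/13]
  6 → side 6  [load 13/13]
  5 → side 7  [load 12/13]
  4 → side 4  [load 13/13]
  4 → side 5  [load 13/13]
  3 → side 3  [load 13/13]
  2 → side 2  [load 13/13]
8 tape sides opened.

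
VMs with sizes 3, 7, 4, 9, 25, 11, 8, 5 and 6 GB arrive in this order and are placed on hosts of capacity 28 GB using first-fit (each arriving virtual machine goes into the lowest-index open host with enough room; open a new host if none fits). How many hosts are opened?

3

  3 → host 1 (new)  [load 3/28]
  7 → host 1  [load 10/28]
  4 → host 1  [load 14/28]
  9 → host 1  [load 23/28]
  25 → host 2 (new)  [load 25/28]
  11 → host 3 (new)  [load 11/28]
  8 → host 3  [load 19/28]
  5 → host 1  [load 28/28]
  6 → host 3  [load 25/28]
3 hosts opened.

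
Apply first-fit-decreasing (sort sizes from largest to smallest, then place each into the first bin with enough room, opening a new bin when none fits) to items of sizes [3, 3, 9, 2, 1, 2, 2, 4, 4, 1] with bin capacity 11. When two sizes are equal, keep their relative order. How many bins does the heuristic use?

Sorted descending: 9, 4, 4, 3, 3, 2, 2, 2, 1, 1.
  9 → bin 1 (new)  [load 9/11]
  4 → bin 2 (new)  [load 4/11]
  4 → bin 2  [load 8/11]
  3 → bin 2  [load 11/11]
  3 → bin 3 (new)  [load 3/11]
  2 → bin 1  [load 11/11]
  2 → bin 3  [load 5/11]
  2 → bin 3  [load 7/11]
  1 → bin 3  [load 8/11]
  1 → bin 3  [load 9/11]
3 bins opened.

3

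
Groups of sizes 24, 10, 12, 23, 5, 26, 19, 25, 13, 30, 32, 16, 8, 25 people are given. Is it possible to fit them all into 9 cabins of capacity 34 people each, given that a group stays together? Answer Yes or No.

A valid assignment using 9 cabins:
  cabin 1: 32 = 32
  cabin 2: 30 = 30
  cabin 3: 26 + 8 = 34
  cabin 4: 25 + 5 = 30
  cabin 5: 25 = 25
  cabin 6: 24 + 10 = 34
  cabin 7: 23 = 23
  cabin 8: 19 + 13 = 32
  cabin 9: 16 + 12 = 28
Every load is within 34 people, so 9 cabins suffice.

Yes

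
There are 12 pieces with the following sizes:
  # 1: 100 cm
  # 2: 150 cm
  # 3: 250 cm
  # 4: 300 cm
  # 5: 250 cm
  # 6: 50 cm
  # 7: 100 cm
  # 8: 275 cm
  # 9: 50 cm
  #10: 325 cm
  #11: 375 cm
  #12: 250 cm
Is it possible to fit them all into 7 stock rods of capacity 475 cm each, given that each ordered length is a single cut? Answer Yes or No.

Yes

A valid assignment using 7 stock rods:
  stock rod 1: 375 + 100 = 475
  stock rod 2: 325 + 150 = 475
  stock rod 3: 300 + 100 + 50 = 450
  stock rod 4: 275 + 50 = 325
  stock rod 5: 250 = 250
  stock rod 6: 250 = 250
  stock rod 7: 250 = 250
Every load is within 475 cm, so 7 stock rods suffice.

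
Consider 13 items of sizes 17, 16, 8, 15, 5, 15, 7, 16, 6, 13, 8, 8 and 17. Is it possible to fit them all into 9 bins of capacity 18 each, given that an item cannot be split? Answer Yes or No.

No

Total = 151; ⌈151/18⌉ = 9.
The bound of 9 does not rule out 9, but exhaustive search shows no assignment into 9 bins of capacity 18 exists — the minimum is 10.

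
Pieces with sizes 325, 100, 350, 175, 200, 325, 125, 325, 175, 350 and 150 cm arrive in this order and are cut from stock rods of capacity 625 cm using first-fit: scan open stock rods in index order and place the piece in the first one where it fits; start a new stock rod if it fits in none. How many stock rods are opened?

5

  325 → stock rod 1 (new)  [load 325/625]
  100 → stock rod 1  [load 425/625]
  350 → stock rod 2 (new)  [load 350/625]
  175 → stock rod 1  [load 600/625]
  200 → stock rod 2  [load 550/625]
  325 → stock rod 3 (new)  [load 325/625]
  125 → stock rod 3  [load 450/625]
  325 → stock rod 4 (new)  [load 325/625]
  175 → stock rod 3  [load 625/625]
  350 → stock rod 5 (new)  [load 350/625]
  150 → stock rod 4  [load 475/625]
5 stock rods opened.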